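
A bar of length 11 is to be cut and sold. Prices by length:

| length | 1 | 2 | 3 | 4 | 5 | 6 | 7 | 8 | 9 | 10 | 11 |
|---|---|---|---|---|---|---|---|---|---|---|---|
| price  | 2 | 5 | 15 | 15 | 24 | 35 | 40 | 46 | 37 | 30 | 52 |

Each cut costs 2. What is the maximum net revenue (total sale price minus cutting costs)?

59

Build v[k] bottom-up: v[k] = max over allowed piece i of (p[i] + v[k−i]) − 2 per cut.
v[1] = 2
v[2] = 5
v[3] = 15
v[4] = 15  (first piece 1, then v[3]=15)
v[5] = 24
v[6] = 35
v[7] = 40
v[8] = 46
v[9] = 48  (first piece 3, then v[6]=35)
v[10] = 53  (first piece 3, then v[7]=40)
v[11] = 59  (first piece 3, then v[8]=46)
One optimal plan: pieces 8 + 3 (1 cut) → 61 − 2 = 59.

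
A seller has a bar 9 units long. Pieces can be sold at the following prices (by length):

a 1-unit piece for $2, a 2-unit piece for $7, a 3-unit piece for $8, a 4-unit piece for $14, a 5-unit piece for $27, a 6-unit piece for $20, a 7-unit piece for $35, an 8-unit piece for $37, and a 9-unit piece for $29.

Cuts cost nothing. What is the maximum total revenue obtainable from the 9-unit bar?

Build v[k] bottom-up: v[k] = max over allowed piece i of (p[i] + v[k−i]).
v[1] = 2
v[2] = 7
v[3] = 9  (first piece 1, then v[2]=7)
v[4] = 14  (first piece 2, then v[2]=7)
v[5] = 27
v[6] = 29  (first piece 1, then v[5]=27)
v[7] = 35
v[8] = 37  (first piece 1, then v[7]=35)
v[9] = 42  (first piece 2, then v[7]=35)
One optimal cutting: 7 + 2 → $35 + $7 = $42.

42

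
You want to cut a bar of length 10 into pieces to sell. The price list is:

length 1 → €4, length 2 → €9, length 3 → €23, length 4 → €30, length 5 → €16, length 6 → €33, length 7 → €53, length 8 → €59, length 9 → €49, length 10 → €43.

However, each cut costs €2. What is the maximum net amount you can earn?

74

Consider every possible first cut. net[k] is the best of p[i]+net[k−i] over all sellable i≤k, charging 2 whenever i<k.
net[1] = 4
net[2] = 9
net[3] = 23
net[4] = 30
net[5] = 32  (first piece 1, then net[4]=30)
net[6] = 44  (first piece 3, then net[3]=23)
net[7] = 53
net[8] = 59
net[9] = 65  (first piece 3, then net[6]=44)
net[10] = 74  (first piece 3, then net[7]=53)
One optimal plan: pieces 7 + 3 (1 cut) → €76 − €2 = €74.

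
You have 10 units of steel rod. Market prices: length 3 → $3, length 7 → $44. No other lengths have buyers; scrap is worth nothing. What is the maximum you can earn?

Consider every possible first cut. r[k] is the best of p[i]+r[k−i] over all sellable i≤k.
r[1] = 0
r[2] = 0
r[3] = 3
r[4] = 3
r[5] = 3
r[6] = 6  (first piece 3, then r[3]=3)
r[7] = 44
r[8] = 44
r[9] = 44
r[10] = 47  (first piece 3, then r[7]=44)
One optimal cutting: 7 + 3 → $47.

47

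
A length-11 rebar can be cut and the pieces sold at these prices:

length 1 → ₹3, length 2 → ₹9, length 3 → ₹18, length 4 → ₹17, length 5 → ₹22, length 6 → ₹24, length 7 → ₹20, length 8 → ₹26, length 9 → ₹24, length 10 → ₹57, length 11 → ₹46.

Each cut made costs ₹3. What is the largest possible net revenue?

57

Build v[k] bottom-up: v[k] = max over allowed piece i of (p[i] + v[k−i]) − 3 per cut.
v[1] = 3
v[2] = max(3+3-3, 9+0) = 9
v[3] = max(3+9-3, 9+3-3, 18+0) = 18
v[4] = max(3+18-3, 9+9-3, 18+3-3, 17+0) = 18
v[5] = max(3+18-3, 9+18-3, 18+9-3, 17+3-3, 22+0) = 24
v[6] = max(3+24-3, 9+18-3, 18+18-3, 17+9-3, 22+3-3, 24+0) = 33
v[7] = max(3+33-3, 9+24-3, 18+18-3, …, 24+3-3, 20+0) = 33
v[8] = max(3+33-3, 9+33-3, 18+24-3, …, 20+3-3, 26+0) = 39
v[9] = max(3+39-3, 9+33-3, 18+33-3, …, 26+3-3, 24+0) = 48
v[10] = max(3+48-3, 9+39-3, 18+33-3, …, 24+3-3, 57+0) = 57
v[11] = max(3+57-3, 9+48-3, 18+39-3, …, 57+3-3, 46+0) = 57
One optimal plan: pieces 10 + 1 (1 cut) → ₹60 − ₹3 = ₹57.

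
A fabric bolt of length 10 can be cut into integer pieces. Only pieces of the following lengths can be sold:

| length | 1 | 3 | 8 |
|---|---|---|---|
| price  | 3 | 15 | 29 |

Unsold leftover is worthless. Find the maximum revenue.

48

Let f[k] be the best obtainable value from length k. For each k, try every first piece i and keep the best of price[i] + f[k−i].
f[1] = 3
f[2] = 6  (first piece 1, then f[1]=3)
f[3] = 15
f[4] = 18  (first piece 1, then f[3]=15)
f[5] = 21  (first piece 1, then f[4]=18)
f[6] = 30  (first piece 3, then f[3]=15)
f[7] = 33  (first piece 1, then f[6]=30)
f[8] = 36  (first piece 1, then f[7]=33)
f[9] = 45  (first piece 3, then f[6]=30)
f[10] = 48  (first piece 1, then f[9]=45)
One optimal cutting: 3 + 3 + 3 + 1 → $48.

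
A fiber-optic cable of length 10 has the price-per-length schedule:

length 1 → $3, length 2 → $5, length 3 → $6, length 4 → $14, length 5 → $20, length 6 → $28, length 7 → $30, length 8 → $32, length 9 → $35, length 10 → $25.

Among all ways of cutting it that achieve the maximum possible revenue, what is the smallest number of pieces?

2

Consider every possible first cut. r[k] is the best of p[i]+r[k−i] over all sellable i≤k.
r[1] = 3
r[2] = max(3+3, 5+0) = 6
r[3] = max(3+6, 5+3, 6+0) = 9
r[4] = max(3+9, 5+6, 6+3, 14+0) = 14
r[5] = max(3+14, 5+9, 6+6, 14+3, 20+0) = 20
r[6] = max(3+20, 5+14, 6+9, 14+6, 20+3, 28+0) = 28
r[7] = max(3+28, 5+20, 6+14, …, 28+3, 30+0) = 31
r[8] = max(3+31, 5+28, 6+20, …, 30+3, 32+0) = 34
r[9] = max(3+34, 5+31, 6+28, …, 32+3, 35+0) = 37
r[10] = max(3+37, 5+34, 6+31, …, 35+3, 25+0) = 42
Maximum revenue is $42.
Now minimize piece count subject to staying optimal: for each k, pieces[k] = 1 + min over i with p[i]+r[k−i]=r[k] of pieces[k−i].
pieces[7] = 2
pieces[8] = 3
pieces[9] = 4
pieces[10] = 2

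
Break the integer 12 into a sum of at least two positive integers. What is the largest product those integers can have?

81

Fill f[k] for k=2..12: at each k try every first piece i and multiply by the better of (k−i) uncut or f[k−i].
f[2] = 1*max(1,0) = 1*1 = 1
f[3] = 1*max(2,1) = 1*2 = 2
f[4] = 2*max(2,1) = 2*2 = 4
f[5] = 2*max(3,2) = 2*3 = 6
f[6] = 3*max(3,2) = 3*3 = 9
f[7] = 2*max(5,6) = 2*6 = 12
f[8] = 2*max(6,9) = 2*9 = 18
f[9] = 3*max(6,9) = 3*9 = 27
f[10] = 2*max(8,18) = 2*18 = 36
f[11] = 2*max(9,27) = 2*27 = 54
f[12] = 3*max(9,27) = 3*27 = 81
One optimal split: 3 + 3 + 3 + 3; product 3*3*3*3 = 81.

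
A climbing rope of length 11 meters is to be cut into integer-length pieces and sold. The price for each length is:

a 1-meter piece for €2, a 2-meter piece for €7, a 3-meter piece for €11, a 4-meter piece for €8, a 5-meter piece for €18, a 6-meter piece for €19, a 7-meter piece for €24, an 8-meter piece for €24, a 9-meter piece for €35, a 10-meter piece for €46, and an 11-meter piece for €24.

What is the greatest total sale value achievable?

Build r[k] bottom-up: r[k] = max over allowed piece i of (p[i] + r[k−i]).
r[1] = 2
r[2] = max(2+2, 7+0) = 7
r[3] = max(2+7, 7+2, 11+0) = 11
r[4] = max(2+11, 7+7, 11+2, 8+0) = 14
r[5] = max(2+14, 7+11, 11+7, 8+2, 18+0) = 18
r[6] = max(2+18, 7+14, 11+11, 8+7, 18+2, 19+0) = 22
r[7] = max(2+22, 7+18, 11+14, …, 19+2, 24+0) = 25
r[8] = max(2+25, 7+22, 11+18, …, 24+2, 24+0) = 29
r[9] = max(2+29, 7+25, 11+22, …, 24+2, 35+0) = 35
r[10] = max(2+35, 7+29, 11+25, …, 35+2, 46+0) = 46
r[11] = max(2+46, 7+35, 11+29, …, 46+2, 24+0) = 48
One optimal cutting: 10 + 1 → €46 + €2 = €48.

48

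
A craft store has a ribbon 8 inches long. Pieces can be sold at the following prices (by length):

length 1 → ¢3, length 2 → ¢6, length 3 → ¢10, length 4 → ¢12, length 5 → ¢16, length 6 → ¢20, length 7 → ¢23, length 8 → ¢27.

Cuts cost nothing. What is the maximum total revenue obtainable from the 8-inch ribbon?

27

Build best[k] bottom-up: best[k] = max over allowed piece i of (p[i] + best[k−i]).
best[1] = 3
best[2] = max(3+3, 6+0) = 6
best[3] = max(3+6, 6+3, 10+0) = 10
best[4] = max(3+10, 6+6, 10+3, 12+0) = 13
best[5] = max(3+13, 6+10, 10+6, 12+3, 16+0) = 16
best[6] = max(3+16, 6+13, 10+10, 12+6, 16+3, 20+0) = 20
best[7] = max(3+20, 6+16, 10+13, …, 20+3, 23+0) = 23
best[8] = max(3+23, 6+20, 10+16, …, 23+3, 27+0) = 27
Best is to sell the whole 8-inch piece uncut for ¢27.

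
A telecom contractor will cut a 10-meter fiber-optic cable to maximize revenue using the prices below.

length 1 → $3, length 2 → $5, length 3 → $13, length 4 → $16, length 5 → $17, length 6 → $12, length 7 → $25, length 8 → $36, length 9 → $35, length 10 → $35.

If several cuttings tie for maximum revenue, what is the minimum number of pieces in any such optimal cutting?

3

Let r[k] be the best obtainable value from length k. For each k, try every first piece i and keep the best of price[i] + r[k−i].
r[1] = 3
r[2] = max(3+3, 5+0) = 6
r[3] = max(3+6, 5+3, 13+0) = 13
r[4] = max(3+13, 5+6, 13+3, 16+0) = 16
r[5] = max(3+16, 5+13, 13+6, 16+3, 17+0) = 19
r[6] = max(3+19, 5+16, 13+13, 16+6, 17+3, 12+0) = 26
r[7] = max(3+26, 5+19, 13+16, …, 12+3, 25+0) = 29
r[8] = max(3+29, 5+26, 13+19, …, 25+3, 36+0) = 36
r[9] = max(3+36, 5+29, 13+26, …, 36+3, 35+0) = 39
r[10] = max(3+39, 5+36, 13+29, …, 35+3, 35+0) = 42
Maximum revenue is $42.
Now minimize piece count subject to staying optimal: for each k, pieces[k] = 1 + min over i with p[i]+r[k−i]=r[k] of pieces[k−i].
pieces[7] = 2
pieces[8] = 1
pieces[9] = 2
pieces[10] = 3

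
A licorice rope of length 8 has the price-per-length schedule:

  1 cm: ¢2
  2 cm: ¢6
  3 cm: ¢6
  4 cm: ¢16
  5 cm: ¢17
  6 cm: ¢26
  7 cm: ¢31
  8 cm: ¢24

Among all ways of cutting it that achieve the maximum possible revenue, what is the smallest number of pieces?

2

Consider every possible first cut. r[k] is the best of p[i]+r[k−i] over all sellable i≤k.
r[1] = 2
r[2] = max(2+2, 6+0) = 6
r[3] = max(2+6, 6+2, 6+0) = 8
r[4] = max(2+8, 6+6, 6+2, 16+0) = 16
r[5] = max(2+16, 6+8, 6+6, 16+2, 17+0) = 18
r[6] = max(2+18, 6+16, 6+8, 16+6, 17+2, 26+0) = 26
r[7] = max(2+26, 6+18, 6+16, …, 26+2, 31+0) = 31
r[8] = max(2+31, 6+26, 6+18, …, 31+2, 24+0) = 33
Maximum revenue is ¢33.
Now minimize piece count subject to staying optimal: for each k, pieces[k] = 1 + min over i with p[i]+r[k−i]=r[k] of pieces[k−i].
pieces[5] = 2
pieces[6] = 1
pieces[7] = 1
pieces[8] = 2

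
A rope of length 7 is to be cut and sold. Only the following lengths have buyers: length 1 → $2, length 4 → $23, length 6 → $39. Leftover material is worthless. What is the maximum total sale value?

Consider every possible first cut. f[k] is the best of p[i]+f[k−i] over all sellable i≤k.
f[1] = 2
f[2] = 4  (first piece 1, then f[1]=2)
f[3] = 6  (first piece 1, then f[2]=4)
f[4] = max(2+6, 23+0) = 23
f[5] = max(2+23, 23+2) = 25
f[6] = max(2+25, 23+4, 39+0) = 39
f[7] = max(2+39, 23+6, 39+2) = 41
One optimal cutting: 6 + 1 → $41.

41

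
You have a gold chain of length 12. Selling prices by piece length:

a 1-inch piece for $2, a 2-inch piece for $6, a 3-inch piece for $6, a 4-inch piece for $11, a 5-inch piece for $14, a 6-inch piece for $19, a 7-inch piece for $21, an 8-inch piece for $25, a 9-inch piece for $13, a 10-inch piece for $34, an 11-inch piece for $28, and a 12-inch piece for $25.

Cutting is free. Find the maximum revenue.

Let best[k] be the best obtainable value from length k. For each k, try every first piece i and keep the best of price[i] + best[k−i].
best[1] = 2
best[2] = max(2+2, 6+0) = 6
best[3] = max(2+6, 6+2, 6+0) = 8
best[4] = max(2+8, 6+6, 6+2, 11+0) = 12
best[5] = max(2+12, 6+8, 6+6, 11+2, 14+0) = 14
best[6] = max(2+14, 6+12, 6+8, 11+6, 14+2, 19+0) = 19
best[7] = max(2+19, 6+14, 6+12, …, 19+2, 21+0) = 21
best[8] = max(2+21, 6+19, 6+14, …, 21+2, 25+0) = 25
best[9] = max(2+25, 6+21, 6+19, …, 25+2, 13+0) = 27
best[10] = max(2+27, 6+25, 6+21, …, 13+2, 34+0) = 34
best[11] = max(2+34, 6+27, 6+25, …, 34+2, 28+0) = 36
best[12] = max(2+36, 6+34, 6+27, …, 28+2, 25+0) = 40
One optimal cutting: 10 + 2 → $34 + $6 = $40.

40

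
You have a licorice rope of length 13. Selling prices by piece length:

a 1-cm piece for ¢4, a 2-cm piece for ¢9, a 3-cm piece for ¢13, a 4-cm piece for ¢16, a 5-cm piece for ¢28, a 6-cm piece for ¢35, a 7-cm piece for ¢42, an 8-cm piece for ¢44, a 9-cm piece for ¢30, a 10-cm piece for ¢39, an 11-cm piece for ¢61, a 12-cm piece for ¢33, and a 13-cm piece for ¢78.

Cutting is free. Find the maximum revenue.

Consider every possible first cut. v[k] is the best of p[i]+v[k−i] over all sellable i≤k.
v[1] = 4
v[2] = max(4+4, 9+0) = 9
v[3] = max(4+9, 9+4, 13+0) = 13
v[4] = max(4+13, 9+9, 13+4, 16+0) = 18
v[5] = max(4+18, 9+13, 13+9, 16+4, 28+0) = 28
v[6] = max(4+28, 9+18, 13+13, 16+9, 28+4, 35+0) = 35
v[7] = max(4+35, 9+28, 13+18, …, 35+4, 42+0) = 42
v[8] = max(4+42, 9+35, 13+28, …, 42+4, 44+0) = 46
v[9] = max(4+46, 9+42, 13+35, …, 44+4, 30+0) = 51
v[10] = max(4+51, 9+46, 13+42, …, 30+4, 39+0) = 56
v[11] = max(4+56, 9+51, 13+46, …, 39+4, 61+0) = 63
v[12] = max(4+63, 9+56, 13+51, …, 61+4, 33+0) = 70
v[13] = max(4+70, 9+63, 13+56, …, 33+4, 78+0) = 78
Best is to sell the whole 13-cm piece uncut for ¢78.

78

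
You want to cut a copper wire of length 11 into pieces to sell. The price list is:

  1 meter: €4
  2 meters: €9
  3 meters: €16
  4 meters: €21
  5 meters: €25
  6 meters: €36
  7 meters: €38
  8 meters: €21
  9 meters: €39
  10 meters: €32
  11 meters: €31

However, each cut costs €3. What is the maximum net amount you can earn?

58

Build v[k] bottom-up: v[k] = max over allowed piece i of (p[i] + v[k−i]) − 3 per cut.
v[1] = 4
v[2] = max(4+4-3, 9+0) = 9
v[3] = max(4+9-3, 9+4-3, 16+0) = 16
v[4] = max(4+16-3, 9+9-3, 16+4-3, 21+0) = 21
v[5] = max(4+21-3, 9+16-3, 16+9-3, 21+4-3, 25+0) = 25
v[6] = max(4+25-3, 9+21-3, 16+16-3, 21+9-3, 25+4-3, 36+0) = 36
v[7] = max(4+36-3, 9+25-3, 16+21-3, …, 36+4-3, 38+0) = 38
v[8] = max(4+38-3, 9+36-3, 16+25-3, …, 38+4-3, 21+0) = 42
v[9] = max(4+42-3, 9+38-3, 16+36-3, …, 21+4-3, 39+0) = 49
v[10] = max(4+49-3, 9+42-3, 16+38-3, …, 39+4-3, 32+0) = 54
v[11] = max(4+54-3, 9+49-3, 16+42-3, …, 32+4-3, 31+0) = 58
One optimal plan: pieces 6 + 5 (1 cut) → €61 − €3 = €58.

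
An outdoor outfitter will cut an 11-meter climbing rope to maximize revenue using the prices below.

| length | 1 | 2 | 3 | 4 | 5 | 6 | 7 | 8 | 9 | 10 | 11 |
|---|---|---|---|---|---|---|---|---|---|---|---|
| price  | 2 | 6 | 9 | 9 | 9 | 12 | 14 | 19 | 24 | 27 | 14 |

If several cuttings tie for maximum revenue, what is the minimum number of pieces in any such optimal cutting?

4

Let r[k] be the best obtainable value from length k. For each k, try every first piece i and keep the best of price[i] + r[k−i].
r[1] = 2
r[2] = max(2+2, 6+0) = 6
r[3] = max(2+6, 6+2, 9+0) = 9
r[4] = max(2+9, 6+6, 9+2, 9+0) = 12
r[5] = max(2+12, 6+9, 9+6, 9+2, 9+0) = 15
r[6] = max(2+15, 6+12, 9+9, 9+6, 9+2, 12+0) = 18
r[7] = max(2+18, 6+15, 9+12, …, 12+2, 14+0) = 21
r[8] = max(2+21, 6+18, 9+15, …, 14+2, 19+0) = 24
r[9] = max(2+24, 6+21, 9+18, …, 19+2, 24+0) = 27
r[10] = max(2+27, 6+24, 9+21, …, 24+2, 27+0) = 30
r[11] = max(2+30, 6+27, 9+24, …, 27+2, 14+0) = 33
Maximum revenue is €33.
Now minimize piece count subject to staying optimal: for each k, pieces[k] = 1 + min over i with p[i]+r[k−i]=r[k] of pieces[k−i].
pieces[8] = 3
pieces[9] = 3
pieces[10] = 4
pieces[11] = 4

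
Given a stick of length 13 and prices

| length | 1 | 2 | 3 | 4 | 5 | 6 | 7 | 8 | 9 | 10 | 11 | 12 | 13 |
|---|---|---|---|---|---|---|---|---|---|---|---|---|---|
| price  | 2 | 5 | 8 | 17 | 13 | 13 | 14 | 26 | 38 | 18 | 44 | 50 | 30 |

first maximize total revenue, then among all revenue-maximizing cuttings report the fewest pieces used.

2

Build r[k] bottom-up: r[k] = max over allowed piece i of (p[i] + r[k−i]).
r[1] = 2
r[2] = 5
r[3] = 8
r[4] = 17
r[5] = 19  (first piece 1, then r[4]=17)
r[6] = 22  (first piece 2, then r[4]=17)
r[7] = 25  (first piece 3, then r[4]=17)
r[8] = 34  (first piece 4, then r[4]=17)
r[9] = 38
r[10] = 40  (first piece 1, then r[9]=38)
r[11] = 44
r[12] = 51  (first piece 4, then r[8]=34)
r[13] = 55  (first piece 4, then r[9]=38)
Maximum revenue is $55.
Now minimize piece count subject to staying optimal: for each k, pieces[k] = 1 + min over i with p[i]+r[k−i]=r[k] of pieces[k−i].
pieces[10] = 2
pieces[11] = 1
pieces[12] = 3
pieces[13] = 2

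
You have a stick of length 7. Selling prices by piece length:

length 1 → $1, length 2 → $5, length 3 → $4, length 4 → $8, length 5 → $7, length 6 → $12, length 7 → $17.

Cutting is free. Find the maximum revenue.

17

Build r[k] bottom-up: r[k] = max over allowed piece i of (p[i] + r[k−i]).
r[1] = 1
r[2] = max(1+1, 5+0) = 5
r[3] = max(1+5, 5+1, 4+0) = 6
r[4] = max(1+6, 5+5, 4+1, 8+0) = 10
r[5] = max(1+10, 5+6, 4+5, 8+1, 7+0) = 11
r[6] = max(1+11, 5+10, 4+6, 8+5, 7+1, 12+0) = 15
r[7] = max(1+15, 5+11, 4+10, …, 12+1, 17+0) = 17
Best is to sell the whole 7-unit piece uncut for $17.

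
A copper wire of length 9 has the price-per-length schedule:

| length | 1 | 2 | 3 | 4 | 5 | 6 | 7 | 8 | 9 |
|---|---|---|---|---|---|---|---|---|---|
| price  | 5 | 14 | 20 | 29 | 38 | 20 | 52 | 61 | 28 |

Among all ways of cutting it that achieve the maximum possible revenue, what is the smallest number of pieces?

2

Build r[k] bottom-up: r[k] = max over allowed piece i of (p[i] + r[k−i]).
r[1] = 5
r[2] = 14
r[3] = 20
r[4] = 29
r[5] = 38
r[6] = 43  (first piece 1, then r[5]=38)
r[7] = 52  (first piece 2, then r[5]=38)
r[8] = 61
r[9] = 67  (first piece 4, then r[5]=38)
Maximum revenue is €67.
Now minimize piece count subject to staying optimal: for each k, pieces[k] = 1 + min over i with p[i]+r[k−i]=r[k] of pieces[k−i].
pieces[6] = 2
pieces[7] = 1
pieces[8] = 1
pieces[9] = 2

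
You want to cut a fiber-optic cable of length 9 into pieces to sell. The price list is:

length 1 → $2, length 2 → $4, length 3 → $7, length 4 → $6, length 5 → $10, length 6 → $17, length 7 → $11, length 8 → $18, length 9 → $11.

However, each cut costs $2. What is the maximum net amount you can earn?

Build v[k] bottom-up: v[k] = max over allowed piece i of (p[i] + v[k−i]) − 2 per cut.
v[1] = 2
v[2] = max(2+2-2, 4+0) = 4
v[3] = max(2+4-2, 4+2-2, 7+0) = 7
v[4] = max(2+7-2, 4+4-2, 7+2-2, 6+0) = 7
v[5] = max(2+7-2, 4+7-2, 7+4-2, 6+2-2, 10+0) = 10
v[6] = max(2+10-2, 4+7-2, 7+7-2, 6+4-2, 10+2-2, 17+0) = 17
v[7] = max(2+17-2, 4+10-2, 7+7-2, …, 17+2-2, 11+0) = 17
v[8] = max(2+17-2, 4+17-2, 7+10-2, …, 11+2-2, 18+0) = 19
v[9] = max(2+19-2, 4+17-2, 7+17-2, …, 18+2-2, 11+0) = 22
One optimal plan: pieces 6 + 3 (1 cut) → $24 − $2 = $22.

22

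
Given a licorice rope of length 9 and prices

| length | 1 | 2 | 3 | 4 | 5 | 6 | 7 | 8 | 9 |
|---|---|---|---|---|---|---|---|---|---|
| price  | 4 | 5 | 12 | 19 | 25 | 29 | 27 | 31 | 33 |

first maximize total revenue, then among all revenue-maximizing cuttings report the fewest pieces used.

2

Consider every possible first cut. r[k] is the best of p[i]+r[k−i] over all sellable i≤k.
r[1] = 4
r[2] = 8  (first piece 1, then r[1]=4)
r[3] = 12  (first piece 1, then r[2]=8)
r[4] = 19
r[5] = 25
r[6] = 29  (first piece 1, then r[5]=25)
r[7] = 33  (first piece 1, then r[6]=29)
r[8] = 38  (first piece 4, then r[4]=19)
r[9] = 44  (first piece 4, then r[5]=25)
Maximum revenue is ¢44.
Now minimize piece count subject to staying optimal: for each k, pieces[k] = 1 + min over i with p[i]+r[k−i]=r[k] of pieces[k−i].
pieces[6] = 1
pieces[7] = 2
pieces[8] = 2
pieces[9] = 2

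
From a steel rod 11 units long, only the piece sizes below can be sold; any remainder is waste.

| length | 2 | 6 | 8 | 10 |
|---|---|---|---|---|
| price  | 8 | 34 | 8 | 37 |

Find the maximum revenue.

Consider every possible first cut. best[k] is the best of p[i]+best[k−i] over all sellable i≤k.
best[1] = 0
best[2] = 8
best[3] = 8
best[4] = 16  (first piece 2, then best[2]=8)
best[5] = 16
best[6] = max(8+16, 34+0) = 34
best[7] = max(8+16, 34+0) = 34
best[8] = max(8+34, 34+8, 8+0) = 42
best[9] = max(8+34, 34+8, 8+0) = 42
best[10] = max(8+42, 34+16, 8+8, 37+0) = 50
best[11] = max(8+42, 34+16, 8+8, 37+0) = 50
One optimal cutting: pieces 6 + 2 + 2 with 1 unit of scrap → $50.

50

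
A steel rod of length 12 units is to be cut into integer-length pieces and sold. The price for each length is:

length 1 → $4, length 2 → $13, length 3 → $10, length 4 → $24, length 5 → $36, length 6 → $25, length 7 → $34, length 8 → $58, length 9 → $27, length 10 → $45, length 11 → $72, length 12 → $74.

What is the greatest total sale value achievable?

Build best[k] bottom-up: best[k] = max over allowed piece i of (p[i] + best[k−i]).
best[1] = 4
best[2] = 13
best[3] = 17  (first piece 1, then best[2]=13)
best[4] = 26  (first piece 2, then best[2]=13)
best[5] = 36
best[6] = 40  (first piece 1, then best[5]=36)
best[7] = 49  (first piece 2, then best[5]=36)
best[8] = 58
best[9] = 62  (first piece 1, then best[8]=58)
best[10] = 72  (first piece 5, then best[5]=36)
best[11] = 76  (first piece 1, then best[10]=72)
best[12] = 85  (first piece 2, then best[10]=72)
One optimal cutting: 5 + 5 + 2 → $36 + $36 + $13 = $85.

85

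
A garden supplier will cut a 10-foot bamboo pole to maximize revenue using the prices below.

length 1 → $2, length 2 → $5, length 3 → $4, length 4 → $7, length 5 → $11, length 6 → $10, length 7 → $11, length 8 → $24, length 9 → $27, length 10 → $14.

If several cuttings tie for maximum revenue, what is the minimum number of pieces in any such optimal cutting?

Consider every possible first cut. r[k] is the best of p[i]+r[k−i] over all sellable i≤k.
r[1] = 2
r[2] = 5
r[3] = 7  (first piece 1, then r[2]=5)
r[4] = 10  (first piece 2, then r[2]=5)
r[5] = 12  (first piece 1, then r[4]=10)
r[6] = 15  (first piece 2, then r[4]=10)
r[7] = 17  (first piece 1, then r[6]=15)
r[8] = 24
r[9] = 27
r[10] = 29  (first piece 1, then r[9]=27)
Maximum revenue is $29.
Now minimize piece count subject to staying optimal: for each k, pieces[k] = 1 + min over i with p[i]+r[k−i]=r[k] of pieces[k−i].
pieces[7] = 4
pieces[8] = 1
pieces[9] = 1
pieces[10] = 2

2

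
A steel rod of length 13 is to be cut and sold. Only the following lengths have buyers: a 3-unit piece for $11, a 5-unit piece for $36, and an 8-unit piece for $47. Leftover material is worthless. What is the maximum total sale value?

83

Build f[k] bottom-up: f[k] = max over allowed piece i of (p[i] + f[k−i]).
f[1] = 0
f[2] = 0
f[3] = 11
f[4] = 11
f[5] = 36
f[6] = 36
f[7] = 36
f[8] = 47  (first piece 3, then f[5]=36)
f[9] = 47
f[10] = 72  (first piece 5, then f[5]=36)
f[11] = 72
f[12] = 72
f[13] = 83  (first piece 3, then f[10]=72)
One optimal cutting: 5 + 5 + 3 → $83.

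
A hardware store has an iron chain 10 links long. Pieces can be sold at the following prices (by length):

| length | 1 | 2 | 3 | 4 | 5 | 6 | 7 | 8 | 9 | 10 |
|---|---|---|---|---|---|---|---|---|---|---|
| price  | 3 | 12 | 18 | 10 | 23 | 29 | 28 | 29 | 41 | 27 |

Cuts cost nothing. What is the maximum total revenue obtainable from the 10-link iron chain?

60

Build R[k] bottom-up: R[k] = max over allowed piece i of (p[i] + R[k−i]).
R[1] = 3
R[2] = 12
R[3] = 18
R[4] = 24  (first piece 2, then R[2]=12)
R[5] = 30  (first piece 2, then R[3]=18)
R[6] = 36  (first piece 2, then R[4]=24)
R[7] = 42  (first piece 2, then R[5]=30)
R[8] = 48  (first piece 2, then R[6]=36)
R[9] = 54  (first piece 2, then R[7]=42)
R[10] = 60  (first piece 2, then R[8]=48)
One optimal cutting: 2 + 2 + 2 + 2 + 2 → $12 + $12 + $12 + $12 + $12 = $60.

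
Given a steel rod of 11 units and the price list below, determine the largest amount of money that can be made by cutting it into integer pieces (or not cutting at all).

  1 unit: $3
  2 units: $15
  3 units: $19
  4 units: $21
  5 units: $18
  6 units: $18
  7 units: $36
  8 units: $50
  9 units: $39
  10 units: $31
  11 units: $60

Let v[k] be the best obtainable value from length k. For each k, try every first piece i and keep the best of price[i] + v[k−i].
v[1] = 3
v[2] = 15
v[3] = 19
v[4] = 30  (first piece 2, then v[2]=15)
v[5] = 34  (first piece 2, then v[3]=19)
v[6] = 45  (first piece 2, then v[4]=30)
v[7] = 49  (first piece 2, then v[5]=34)
v[8] = 60  (first piece 2, then v[6]=45)
v[9] = 64  (first piece 2, then v[7]=49)
v[10] = 75  (first piece 2, then v[8]=60)
v[11] = 79  (first piece 2, then v[9]=64)
One optimal cutting: 3 + 2 + 2 + 2 + 2 → $19 + $15 + $15 + $15 + $15 = $79.

79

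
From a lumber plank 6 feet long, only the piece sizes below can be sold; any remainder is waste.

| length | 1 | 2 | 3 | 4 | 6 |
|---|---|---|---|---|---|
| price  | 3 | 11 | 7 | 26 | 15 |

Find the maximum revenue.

Let f[k] be the best obtainable value from length k. For each k, try every first piece i and keep the best of price[i] + f[k−i].
f[1] = 3
f[2] = max(3+3, 11+0) = 11
f[3] = max(3+11, 11+3, 7+0) = 14
f[4] = max(3+14, 11+11, 7+3, 26+0) = 26
f[5] = max(3+26, 11+14, 7+11, 26+3) = 29
f[6] = max(3+29, 11+26, 7+14, 26+11, 15+0) = 37
One optimal cutting: 4 + 2 → $37.

37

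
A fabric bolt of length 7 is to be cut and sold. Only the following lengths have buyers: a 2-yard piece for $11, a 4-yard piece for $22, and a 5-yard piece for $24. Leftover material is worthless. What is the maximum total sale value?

35

Let best[k] be the best obtainable value from length k. For each k, try every first piece i and keep the best of price[i] + best[k−i].
best[1] = 0
best[2] = 11
best[3] = 11
best[4] = 22  (first piece 2, then best[2]=11)
best[5] = 24
best[6] = 33  (first piece 2, then best[4]=22)
best[7] = 35  (first piece 2, then best[5]=24)
One optimal cutting: 5 + 2 → $35.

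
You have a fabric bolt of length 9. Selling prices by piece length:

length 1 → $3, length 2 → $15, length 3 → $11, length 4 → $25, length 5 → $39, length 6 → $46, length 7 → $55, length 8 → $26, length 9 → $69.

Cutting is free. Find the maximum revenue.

Let r[k] be the best obtainable value from length k. For each k, try every first piece i and keep the best of price[i] + r[k−i].
r[1] = 3
r[2] = 15
r[3] = 18  (first piece 1, then r[2]=15)
r[4] = 30  (first piece 2, then r[2]=15)
r[5] = 39
r[6] = 46
r[7] = 55
r[8] = 61  (first piece 2, then r[6]=46)
r[9] = 70  (first piece 2, then r[7]=55)
One optimal cutting: 7 + 2 → $55 + $15 = $70.

70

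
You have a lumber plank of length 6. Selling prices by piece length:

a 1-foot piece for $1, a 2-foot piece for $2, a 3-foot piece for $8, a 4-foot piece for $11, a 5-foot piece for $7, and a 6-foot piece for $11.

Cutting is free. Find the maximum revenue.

16

Let R[k] be the best obtainable value from length k. For each k, try every first piece i and keep the best of price[i] + R[k−i].
R[1] = 1
R[2] = 2  (first piece 1, then R[1]=1)
R[3] = 8
R[4] = 11
R[5] = 12  (first piece 1, then R[4]=11)
R[6] = 16  (first piece 3, then R[3]=8)
One optimal cutting: 3 + 3 → $8 + $8 = $16.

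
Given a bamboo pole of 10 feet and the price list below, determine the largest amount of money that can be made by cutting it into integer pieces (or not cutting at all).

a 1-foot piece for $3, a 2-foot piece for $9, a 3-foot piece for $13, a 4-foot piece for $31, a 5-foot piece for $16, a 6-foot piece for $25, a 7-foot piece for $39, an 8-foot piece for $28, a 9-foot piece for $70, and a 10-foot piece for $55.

73

Consider every possible first cut. v[k] is the best of p[i]+v[k−i] over all sellable i≤k.
v[1] = 3
v[2] = max(3+3, 9+0) = 9
v[3] = max(3+9, 9+3, 13+0) = 13
v[4] = max(3+13, 9+9, 13+3, 31+0) = 31
v[5] = max(3+31, 9+13, 13+9, 31+3, 16+0) = 34
v[6] = max(3+34, 9+31, 13+13, 31+9, 16+3, 25+0) = 40
v[7] = max(3+40, 9+34, 13+31, …, 25+3, 39+0) = 44
v[8] = max(3+44, 9+40, 13+34, …, 39+3, 28+0) = 62
v[9] = max(3+62, 9+44, 13+40, …, 28+3, 70+0) = 70
v[10] = max(3+70, 9+62, 13+44, …, 70+3, 55+0) = 73
One optimal cutting: 9 + 1 → $70 + $3 = $73.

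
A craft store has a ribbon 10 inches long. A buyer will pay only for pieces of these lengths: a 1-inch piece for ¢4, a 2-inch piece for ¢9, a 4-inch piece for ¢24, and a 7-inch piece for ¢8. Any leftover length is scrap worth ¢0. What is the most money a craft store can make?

Consider every possible first cut. r[k] is the best of p[i]+r[k−i] over all sellable i≤k.
r[1] = 4
r[2] = max(4+4, 9+0) = 9
r[3] = max(4+9, 9+4) = 13
r[4] = max(4+13, 9+9, 24+0) = 24
r[5] = max(4+24, 9+13, 24+4) = 28
r[6] = max(4+28, 9+24, 24+9) = 33
r[7] = max(4+33, 9+28, 24+13, 8+0) = 37
r[8] = max(4+37, 9+33, 24+24, 8+4) = 48
r[9] = max(4+48, 9+37, 24+28, 8+9) = 52
r[10] = max(4+52, 9+48, 24+33, 8+13) = 57
One optimal cutting: 4 + 4 + 2 → ¢57.

57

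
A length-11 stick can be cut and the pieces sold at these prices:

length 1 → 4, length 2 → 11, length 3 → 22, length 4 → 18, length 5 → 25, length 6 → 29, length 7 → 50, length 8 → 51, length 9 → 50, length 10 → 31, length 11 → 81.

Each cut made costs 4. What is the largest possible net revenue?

Build r[k] bottom-up: r[k] = max over allowed piece i of (p[i] + r[k−i]) − 4 per cut.
r[1] = 4
r[2] = max(4+4-4, 11+0) = 11
r[3] = max(4+11-4, 11+4-4, 22+0) = 22
r[4] = max(4+22-4, 11+11-4, 22+4-4, 18+0) = 22
r[5] = max(4+22-4, 11+22-4, 22+11-4, 18+4-4, 25+0) = 29
r[6] = max(4+29-4, 11+22-4, 22+22-4, 18+11-4, 25+4-4, 29+0) = 40
r[7] = max(4+40-4, 11+29-4, 22+22-4, …, 29+4-4, 50+0) = 50
r[8] = max(4+50-4, 11+40-4, 22+29-4, …, 50+4-4, 51+0) = 51
r[9] = max(4+51-4, 11+50-4, 22+40-4, …, 51+4-4, 50+0) = 58
r[10] = max(4+58-4, 11+51-4, 22+50-4, …, 50+4-4, 31+0) = 68
r[11] = max(4+68-4, 11+58-4, 22+51-4, …, 31+4-4, 81+0) = 81
Best is to make no cuts and sell whole for 81.

81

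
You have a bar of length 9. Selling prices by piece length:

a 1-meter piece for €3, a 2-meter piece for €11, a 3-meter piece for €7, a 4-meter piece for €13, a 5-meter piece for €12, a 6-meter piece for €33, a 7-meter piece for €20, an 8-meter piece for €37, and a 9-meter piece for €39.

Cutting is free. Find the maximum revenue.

47

Let best[k] be the best obtainable value from length k. For each k, try every first piece i and keep the best of price[i] + best[k−i].
best[1] = 3
best[2] = 11
best[3] = 14  (first piece 1, then best[2]=11)
best[4] = 22  (first piece 2, then best[2]=11)
best[5] = 25  (first piece 1, then best[4]=22)
best[6] = 33  (first piece 2, then best[4]=22)
best[7] = 36  (first piece 1, then best[6]=33)
best[8] = 44  (first piece 2, then best[6]=33)
best[9] = 47  (first piece 1, then best[8]=44)
One optimal cutting: 2 + 2 + 2 + 2 + 1 → €11 + €11 + €11 + €11 + €3 = €47.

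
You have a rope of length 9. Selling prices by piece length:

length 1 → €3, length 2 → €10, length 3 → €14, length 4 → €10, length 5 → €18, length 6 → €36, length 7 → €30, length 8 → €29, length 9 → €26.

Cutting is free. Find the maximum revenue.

Build best[k] bottom-up: best[k] = max over allowed piece i of (p[i] + best[k−i]).
best[1] = 3
best[2] = max(3+3, 10+0) = 10
best[3] = max(3+10, 10+3, 14+0) = 14
best[4] = max(3+14, 10+10, 14+3, 10+0) = 20
best[5] = max(3+20, 10+14, 14+10, 10+3, 18+0) = 24
best[6] = max(3+24, 10+20, 14+14, 10+10, 18+3, 36+0) = 36
best[7] = max(3+36, 10+24, 14+20, …, 36+3, 30+0) = 39
best[8] = max(3+39, 10+36, 14+24, …, 30+3, 29+0) = 46
best[9] = max(3+46, 10+39, 14+36, …, 29+3, 26+0) = 50
One optimal cutting: 6 + 3 → €36 + €14 = €50.

50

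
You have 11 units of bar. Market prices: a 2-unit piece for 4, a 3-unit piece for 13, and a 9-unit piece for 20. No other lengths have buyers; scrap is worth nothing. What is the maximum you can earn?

43

Build f[k] bottom-up: f[k] = max over allowed piece i of (p[i] + f[k−i]).
f[1] = 0
f[2] = 4
f[3] = 13
f[4] = 13
f[5] = 17  (first piece 2, then f[3]=13)
f[6] = 26  (first piece 3, then f[3]=13)
f[7] = 26
f[8] = 30  (first piece 2, then f[6]=26)
f[9] = 39  (first piece 3, then f[6]=26)
f[10] = 39
f[11] = 43  (first piece 2, then f[9]=39)
One optimal cutting: 3 + 3 + 3 + 2 → 43.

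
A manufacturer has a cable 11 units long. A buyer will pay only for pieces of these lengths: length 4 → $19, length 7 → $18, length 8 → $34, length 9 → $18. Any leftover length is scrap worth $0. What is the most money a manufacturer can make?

Let best[k] be the best obtainable value from length k. For each k, try every first piece i and keep the best of price[i] + best[k−i].
best[1] = 0
best[2] = 0
best[3] = 0
best[4] = 19
best[5] = 19
best[6] = 19
best[7] = max(19+0, 18+0) = 19
best[8] = max(19+19, 18+0, 34+0) = 38
best[9] = max(19+19, 18+0, 34+0, 18+0) = 38
best[10] = max(19+19, 18+0, 34+0, 18+0) = 38
best[11] = max(19+19, 18+19, 34+0, 18+0) = 38
One optimal cutting: pieces 4 + 4 with 3 units of scrap → $38.

38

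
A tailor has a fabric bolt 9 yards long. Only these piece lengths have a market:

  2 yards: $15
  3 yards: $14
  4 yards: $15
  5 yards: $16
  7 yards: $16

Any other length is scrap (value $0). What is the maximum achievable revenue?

60

Build f[k] bottom-up: f[k] = max over allowed piece i of (p[i] + f[k−i]).
f[1] = 0
f[2] = 15
f[3] = max(15+0, 14+0) = 15
f[4] = max(15+15, 14+0, 15+0) = 30
f[5] = max(15+15, 14+15, 15+0, 16+0) = 30
f[6] = max(15+30, 14+15, 15+15, 16+0) = 45
f[7] = max(15+30, 14+30, 15+15, 16+15, 16+0) = 45
f[8] = max(15+45, 14+30, 15+30, 16+15, 16+0) = 60
f[9] = max(15+45, 14+45, 15+30, 16+30, 16+15) = 60
One optimal cutting: pieces 2 + 2 + 2 + 2 with 1 yard of scrap → $60.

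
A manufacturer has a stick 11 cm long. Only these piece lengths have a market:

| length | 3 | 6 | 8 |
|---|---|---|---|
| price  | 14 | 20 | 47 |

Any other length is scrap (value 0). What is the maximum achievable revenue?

Consider every possible first cut. best[k] is the best of p[i]+best[k−i] over all sellable i≤k.
best[1] = 0
best[2] = 0
best[3] = 14
best[4] = 14
best[5] = 14
best[6] = max(14+14, 20+0) = 28
best[7] = max(14+14, 20+0) = 28
best[8] = max(14+14, 20+0, 47+0) = 47
best[9] = max(14+28, 20+14, 47+0) = 47
best[10] = max(14+28, 20+14, 47+0) = 47
best[11] = max(14+47, 20+14, 47+14) = 61
One optimal cutting: 8 + 3 → 61.

61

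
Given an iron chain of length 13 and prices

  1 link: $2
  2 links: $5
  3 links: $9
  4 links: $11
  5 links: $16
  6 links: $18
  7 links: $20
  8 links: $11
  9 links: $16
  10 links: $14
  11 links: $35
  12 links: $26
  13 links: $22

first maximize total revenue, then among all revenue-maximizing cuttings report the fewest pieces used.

Let r[k] be the best obtainable value from length k. For each k, try every first piece i and keep the best of price[i] + r[k−i].
r[1] = 2
r[2] = max(2+2, 5+0) = 5
r[3] = max(2+5, 5+2, 9+0) = 9
r[4] = max(2+9, 5+5, 9+2, 11+0) = 11
r[5] = max(2+11, 5+9, 9+5, 11+2, 16+0) = 16
r[6] = max(2+16, 5+11, 9+9, 11+5, 16+2, 18+0) = 18
r[7] = max(2+18, 5+16, 9+11, …, 18+2, 20+0) = 21
r[8] = max(2+21, 5+18, 9+16, …, 20+2, 11+0) = 25
r[9] = max(2+25, 5+21, 9+18, …, 11+2, 16+0) = 27
r[10] = max(2+27, 5+25, 9+21, …, 16+2, 14+0) = 32
r[11] = max(2+32, 5+27, 9+25, …, 14+2, 35+0) = 35
r[12] = max(2+35, 5+32, 9+27, …, 35+2, 26+0) = 37
r[13] = max(2+37, 5+35, 9+32, …, 26+2, 22+0) = 41
Maximum revenue is $41.
Now minimize piece count subject to staying optimal: for each k, pieces[k] = 1 + min over i with p[i]+r[k−i]=r[k] of pieces[k−i].
pieces[10] = 2
pieces[11] = 1
pieces[12] = 2
pieces[13] = 3

3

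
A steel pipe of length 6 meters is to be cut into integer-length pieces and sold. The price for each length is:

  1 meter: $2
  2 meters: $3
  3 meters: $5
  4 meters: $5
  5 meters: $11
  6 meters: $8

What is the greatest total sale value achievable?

Let r[k] be the best obtainable value from length k. For each k, try every first piece i and keep the best of price[i] + r[k−i].
r[1] = 2
r[2] = 4  (first piece 1, then r[1]=2)
r[3] = 6  (first piece 1, then r[2]=4)
r[4] = 8  (first piece 1, then r[3]=6)
r[5] = 11
r[6] = 13  (first piece 1, then r[5]=11)
One optimal cutting: 5 + 1 → $11 + $2 = $13.

13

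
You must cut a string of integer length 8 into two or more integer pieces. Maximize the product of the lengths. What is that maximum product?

Define P[k] = max over 1≤i<k of i · max(k−i, P[k−i]); the inner max lets the remainder stay uncut if that's better.
P[2] = 1·max(1,0) = 1·1 = 1
P[3] = 1·max(2,1) = 1·2 = 2
P[4] = 2·max(2,1) = 2·2 = 4
P[5] = 2·max(3,2) = 2·3 = 6
P[6] = 3·max(3,2) = 3·3 = 9
P[7] = 2·max(5,6) = 2·6 = 12
P[8] = 2·max(6,9) = 2·9 = 18
One optimal split: 3 + 3 + 2; product 3·3·2 = 18.

18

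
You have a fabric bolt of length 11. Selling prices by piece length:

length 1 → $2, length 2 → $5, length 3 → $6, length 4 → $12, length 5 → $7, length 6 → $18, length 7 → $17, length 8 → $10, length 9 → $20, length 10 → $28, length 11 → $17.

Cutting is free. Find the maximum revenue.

32

Consider every possible first cut. r[k] is the best of p[i]+r[k−i] over all sellable i≤k.
r[1] = 2
r[2] = max(2+2, 5+0) = 5
r[3] = max(2+5, 5+2, 6+0) = 7
r[4] = max(2+7, 5+5, 6+2, 12+0) = 12
r[5] = max(2+12, 5+7, 6+5, 12+2, 7+0) = 14
r[6] = max(2+14, 5+12, 6+7, 12+5, 7+2, 18+0) = 18
r[7] = max(2+18, 5+14, 6+12, …, 18+2, 17+0) = 20
r[8] = max(2+20, 5+18, 6+14, …, 17+2, 10+0) = 24
r[9] = max(2+24, 5+20, 6+18, …, 10+2, 20+0) = 26
r[10] = max(2+26, 5+24, 6+20, …, 20+2, 28+0) = 30
r[11] = max(2+30, 5+26, 6+24, …, 28+2, 17+0) = 32
One optimal cutting: 6 + 4 + 1 → $18 + $12 + $2 = $32.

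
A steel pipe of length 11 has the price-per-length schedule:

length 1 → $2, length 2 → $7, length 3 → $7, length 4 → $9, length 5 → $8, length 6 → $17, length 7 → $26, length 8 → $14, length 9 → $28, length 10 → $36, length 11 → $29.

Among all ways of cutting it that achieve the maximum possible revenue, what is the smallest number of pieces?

Build r[k] bottom-up: r[k] = max over allowed piece i of (p[i] + r[k−i]).
r[1] = 2
r[2] = max(2+2, 7+0) = 7
r[3] = max(2+7, 7+2, 7+0) = 9
r[4] = max(2+9, 7+7, 7+2, 9+0) = 14
r[5] = max(2+14, 7+9, 7+7, 9+2, 8+0) = 16
r[6] = max(2+16, 7+14, 7+9, 9+7, 8+2, 17+0) = 21
r[7] = max(2+21, 7+16, 7+14, …, 17+2, 26+0) = 26
r[8] = max(2+26, 7+21, 7+16, …, 26+2, 14+0) = 28
r[9] = max(2+28, 7+26, 7+21, …, 14+2, 28+0) = 33
r[10] = max(2+33, 7+28, 7+26, …, 28+2, 36+0) = 36
r[11] = max(2+36, 7+33, 7+28, …, 36+2, 29+0) = 40
Maximum revenue is $40.
Now minimize piece count subject to staying optimal: for each k, pieces[k] = 1 + min over i with p[i]+r[k−i]=r[k] of pieces[k−i].
pieces[8] = 2
pieces[9] = 2
pieces[10] = 1
pieces[11] = 3

3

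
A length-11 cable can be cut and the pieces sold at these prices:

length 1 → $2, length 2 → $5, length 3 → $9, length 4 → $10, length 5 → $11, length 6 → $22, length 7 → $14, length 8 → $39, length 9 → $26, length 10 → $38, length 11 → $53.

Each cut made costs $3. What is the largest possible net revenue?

Build v[k] bottom-up: v[k] = max over allowed piece i of (p[i] + v[k−i]) − 3 per cut.
v[1] = 2
v[2] = max(2+2-3, 5+0) = 5
v[3] = max(2+5-3, 5+2-3, 9+0) = 9
v[4] = max(2+9-3, 5+5-3, 9+2-3, 10+0) = 10
v[5] = max(2+10-3, 5+9-3, 9+5-3, 10+2-3, 11+0) = 11
v[6] = max(2+11-3, 5+10-3, 9+9-3, 10+5-3, 11+2-3, 22+0) = 22
v[7] = max(2+22-3, 5+11-3, 9+10-3, …, 22+2-3, 14+0) = 21
v[8] = max(2+21-3, 5+22-3, 9+11-3, …, 14+2-3, 39+0) = 39
v[9] = max(2+39-3, 5+21-3, 9+22-3, …, 39+2-3, 26+0) = 38
v[10] = max(2+38-3, 5+39-3, 9+21-3, …, 26+2-3, 38+0) = 41
v[11] = max(2+41-3, 5+38-3, 9+39-3, …, 38+2-3, 53+0) = 53
Best is to make no cuts and sell whole for $53.

53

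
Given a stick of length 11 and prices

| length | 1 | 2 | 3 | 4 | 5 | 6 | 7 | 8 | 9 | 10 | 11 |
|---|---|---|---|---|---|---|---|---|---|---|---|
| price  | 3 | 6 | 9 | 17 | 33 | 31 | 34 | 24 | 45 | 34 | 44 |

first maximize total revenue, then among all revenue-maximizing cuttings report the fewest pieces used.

3

Build r[k] bottom-up: r[k] = max over allowed piece i of (p[i] + r[k−i]).
r[1] = 3
r[2] = max(3+3, 6+0) = 6
r[3] = max(3+6, 6+3, 9+0) = 9
r[4] = max(3+9, 6+6, 9+3, 17+0) = 17
r[5] = max(3+17, 6+9, 9+6, 17+3, 33+0) = 33
r[6] = max(3+33, 6+17, 9+9, 17+6, 33+3, 31+0) = 36
r[7] = max(3+36, 6+33, 9+17, …, 31+3, 34+0) = 39
r[8] = max(3+39, 6+36, 9+33, …, 34+3, 24+0) = 42
r[9] = max(3+42, 6+39, 9+36, …, 24+3, 45+0) = 50
r[10] = max(3+50, 6+42, 9+39, …, 45+3, 34+0) = 66
r[11] = max(3+66, 6+50, 9+42, …, 34+3, 44+0) = 69
Maximum revenue is €69.
Now minimize piece count subject to staying optimal: for each k, pieces[k] = 1 + min over i with p[i]+r[k−i]=r[k] of pieces[k−i].
pieces[8] = 2
pieces[9] = 2
pieces[10] = 2
pieces[11] = 3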